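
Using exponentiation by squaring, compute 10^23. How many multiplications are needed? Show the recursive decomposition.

Computing 10^23 by squaring (build up from 10^1; each line after the first costs one multiplication):

10^1 = 10
10^2 = (10^1)^2 = 10^2 = 100
10^4 = (10^2)^2 = 100^2 = 10000
10^5 = 10 * 10^4 = 10 * 10000 = 100000
10^10 = (10^5)^2 = 100000^2 = 10000000000
10^11 = 10 * 10^10 = 10 * 10000000000 = 100000000000
10^22 = (10^11)^2 = 100000000000^2 = 10000000000000000000000
10^23 = 10 * 10^22 = 10 * 10000000000000000000000 = 100000000000000000000000

Result: 100000000000000000000000
Multiplications needed: 7 (7 lines after 10^1)

10^23 = 100000000000000000000000. Using exponentiation by squaring, this requires 7 multiplications. The key idea: if the exponent is even, square the half-power; if odd, multiply by the base once.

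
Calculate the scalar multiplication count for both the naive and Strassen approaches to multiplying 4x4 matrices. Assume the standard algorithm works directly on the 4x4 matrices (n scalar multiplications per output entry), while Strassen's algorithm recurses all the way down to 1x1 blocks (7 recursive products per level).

Matrix multiplication for 4x4 matrices:

Standard algorithm: 4^3 = 64 multiplications
Strassen's algorithm: 7^(log2(4)) = 7^2 = 49 multiplications
Savings: 64 - 49 = 15 multiplications

Standard: 64 multiplications (4^3). Strassen: 49 multiplications (7^2). Strassen reduces 8 recursive multiplications to 7 at each level.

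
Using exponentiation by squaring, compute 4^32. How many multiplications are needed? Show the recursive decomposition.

Computing 4^32 by squaring (build up from 4^1; each line after the first costs one multiplication):

4^1 = 4
4^2 = (4^1)^2 = 4^2 = 16
4^4 = (4^2)^2 = 16^2 = 256
4^8 = (4^4)^2 = 256^2 = 65536
4^16 = (4^8)^2 = 65536^2 = 4294967296
4^32 = (4^16)^2 = 4294967296^2 = 18446744073709551616

Result: 18446744073709551616
Multiplications needed: 5 (5 lines after 4^1)

4^32 = 18446744073709551616. Using exponentiation by squaring, this requires 5 multiplications. The key idea: if the exponent is even, square the half-power; if odd, multiply by the base once.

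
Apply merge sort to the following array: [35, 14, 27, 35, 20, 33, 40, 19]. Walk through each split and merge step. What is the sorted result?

Merge sort trace:

Split: [35, 14, 27, 35, 20, 33, 40, 19] -> [35, 14, 27, 35] and [20, 33, 40, 19]
  Split: [35, 14, 27, 35] -> [35, 14] and [27, 35]
    Split: [35, 14] -> [35] and [14]
    Merge: [35] + [14] -> [14, 35]
    Split: [27, 35] -> [27] and [35]
    Merge: [27] + [35] -> [27, 35]
  Merge: [14, 35] + [27, 35] -> [14, 27, 35, 35]
  Split: [20, 33, 40, 19] -> [20, 33] and [40, 19]
    Split: [20, 33] -> [20] and [33]
    Merge: [20] + [33] -> [20, 33]
    Split: [40, 19] -> [40] and [19]
    Merge: [40] + [19] -> [19, 40]
  Merge: [20, 33] + [19, 40] -> [19, 20, 33, 40]
Merge: [14, 27, 35, 35] + [19, 20, 33, 40] -> [14, 19, 20, 27, 33, 35, 35, 40]

Final sorted array: [14, 19, 20, 27, 33, 35, 35, 40]

The merge sort proceeds by recursively splitting the array and merging sorted halves.
After all merges, the sorted array is [14, 19, 20, 27, 33, 35, 35, 40].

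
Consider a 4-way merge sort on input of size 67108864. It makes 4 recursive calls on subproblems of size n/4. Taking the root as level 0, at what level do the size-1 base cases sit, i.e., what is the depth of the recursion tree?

For divide and conquer with division factor 4:

Problem sizes at each level:
Level 0: 67108864
Level 1: 16777216
Level 2: 4194304
Level 3: 1048576
Level 4: 262144
Level 5: 65536
Level 6: 16384
Level 7: 4096
Level 8: 1024
Level 9: 256
Level 10: 64
Level 11: 16
Level 12: 4
Level 13: 1

The root is level 0 and the size-1 base case is level 13 (the tree spans levels 0 through 13, i.e. 14 levels counting the root), so the depth is the number of divisions: log_4(67108864) = 13

The recursion tree depth is log_4(67108864) = 13. At each level, the problem size is divided by 4, so it takes 13 divisions to reduce to a base case of size 1. The algorithm makes 4 recursive calls at each level.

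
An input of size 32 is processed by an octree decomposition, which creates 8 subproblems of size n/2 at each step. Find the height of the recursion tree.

For divide and conquer with division factor 2:

Problem sizes at each level:
Level 0: 32
Level 1: 16
Level 2: 8
Level 3: 4
Level 4: 2
Level 5: 1

The root is level 0 and the size-1 base case is level 5 (the tree spans levels 0 through 5, i.e. 6 levels counting the root), so the depth is the number of divisions: log_2(32) = 5

The recursion tree depth is log_2(32) = 5. At each level, the problem size is divided by 2, so it takes 5 divisions to reduce to a base case of size 1. The algorithm makes 8 recursive calls at each level.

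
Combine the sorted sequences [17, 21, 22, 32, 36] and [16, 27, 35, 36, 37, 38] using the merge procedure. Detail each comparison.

Merging process:

Compare 17 vs 16: take 16 from right. Merged: [16]
Compare 17 vs 27: take 17 from left. Merged: [16, 17]
Compare 21 vs 27: take 21 from left. Merged: [16, 17, 21]
Compare 22 vs 27: take 22 from left. Merged: [16, 17, 21, 22]
Compare 32 vs 27: take 27 from right. Merged: [16, 17, 21, 22, 27]
Compare 32 vs 35: take 32 from left. Merged: [16, 17, 21, 22, 27, 32]
Compare 36 vs 35: take 35 from right. Merged: [16, 17, 21, 22, 27, 32, 35]
Compare 36 vs 36: take 36 from left. Merged: [16, 17, 21, 22, 27, 32, 35, 36]
Append remaining from right: [36, 37, 38]. Merged: [16, 17, 21, 22, 27, 32, 35, 36, 36, 37, 38]

Final merged array: [16, 17, 21, 22, 27, 32, 35, 36, 36, 37, 38]
Total comparisons: 8

The merged array is [16, 17, 21, 22, 27, 32, 35, 36, 36, 37, 38], requiring 8 comparisons. The merge step runs in O(n) time where n is the total number of elements.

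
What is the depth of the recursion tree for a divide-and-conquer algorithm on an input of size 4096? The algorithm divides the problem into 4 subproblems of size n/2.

For divide and conquer with division factor 2:

Problem sizes at each level:
Level 0: 4096
Level 1: 2048
Level 2: 1024
Level 3: 512
Level 4: 256
Level 5: 128
Level 6: 64
Level 7: 32
Level 8: 16
Level 9: 8
Level 10: 4
Level 11: 2
Level 12: 1

The root is level 0 and the size-1 base case is level 12 (the tree spans levels 0 through 12, i.e. 13 levels counting the root), so the depth is the number of divisions: log_2(4096) = 12

The recursion tree depth is log_2(4096) = 12. At each level, the problem size is divided by 2, so it takes 12 divisions to reduce to a base case of size 1. The algorithm makes 4 recursive calls at each level.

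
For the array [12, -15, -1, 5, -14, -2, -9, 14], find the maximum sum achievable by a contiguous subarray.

Using Kadane's algorithm on [12, -15, -1, 5, -14, -2, -9, 14]:

Scanning through the array:
Position 1 (value -15): max_ending_here = -3, max_so_far = 12
Position 2 (value -1): max_ending_here = -1, max_so_far = 12
Position 3 (value 5): max_ending_here = 5, max_so_far = 12
Position 4 (value -14): max_ending_here = -9, max_so_far = 12
Position 5 (value -2): max_ending_here = -2, max_so_far = 12
Position 6 (value -9): max_ending_here = -9, max_so_far = 12
Position 7 (value 14): max_ending_here = 14, max_so_far = 14

Maximum subarray: [14]
Maximum sum: 14

The maximum subarray is [14] with sum 14. This subarray runs from index 7 to index 7.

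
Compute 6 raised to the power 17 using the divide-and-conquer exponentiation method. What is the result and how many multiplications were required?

Computing 6^17 by squaring (build up from 6^1; each line after the first costs one multiplication):

6^1 = 6
6^2 = (6^1)^2 = 6^2 = 36
6^4 = (6^2)^2 = 36^2 = 1296
6^8 = (6^4)^2 = 1296^2 = 1679616
6^16 = (6^8)^2 = 1679616^2 = 2821109907456
6^17 = 6 * 6^16 = 6 * 2821109907456 = 16926659444736

Result: 16926659444736
Multiplications needed: 5 (5 lines after 6^1)

6^17 = 16926659444736. Using exponentiation by squaring, this requires 5 multiplications. The key idea: if the exponent is even, square the half-power; if odd, multiply by the base once.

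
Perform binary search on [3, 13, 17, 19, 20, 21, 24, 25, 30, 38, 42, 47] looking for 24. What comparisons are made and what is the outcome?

Binary search for 24 in [3, 13, 17, 19, 20, 21, 24, 25, 30, 38, 42, 47]:

lo=0, hi=11, mid=5, arr[mid]=21 -> 21 < 24, search right half
lo=6, hi=11, mid=8, arr[mid]=30 -> 30 > 24, search left half
lo=6, hi=7, mid=6, arr[mid]=24 -> Found target at index 6!

Binary search finds 24 at index 6 after 3 comparisons. The search repeatedly halves the search space by comparing with the middle element.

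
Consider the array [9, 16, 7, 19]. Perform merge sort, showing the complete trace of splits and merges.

Merge sort trace:

Split: [9, 16, 7, 19] -> [9, 16] and [7, 19]
  Split: [9, 16] -> [9] and [16]
  Merge: [9] + [16] -> [9, 16]
  Split: [7, 19] -> [7] and [19]
  Merge: [7] + [19] -> [7, 19]
Merge: [9, 16] + [7, 19] -> [7, 9, 16, 19]

Final sorted array: [7, 9, 16, 19]

The merge sort proceeds by recursively splitting the array and merging sorted halves.
After all merges, the sorted array is [7, 9, 16, 19].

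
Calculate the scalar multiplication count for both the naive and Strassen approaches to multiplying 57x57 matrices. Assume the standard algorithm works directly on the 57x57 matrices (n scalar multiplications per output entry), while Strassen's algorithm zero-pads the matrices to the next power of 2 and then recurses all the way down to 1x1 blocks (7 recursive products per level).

Matrix multiplication for 57x57 matrices:

Strassen's algorithm requires power-of-2 dimensions. Pad 57x57 to 64x64 (next power of 2).

Standard algorithm: 57^3 = 185193 multiplications
Strassen's algorithm: 7^(log2(64)) = 7^6 = 117649 multiplications
Savings: 185193 - 117649 = 67544 multiplications

Standard: 185193 multiplications (57^3). Strassen: 117649 multiplications (7^6, after padding to 64x64). Strassen reduces 8 recursive multiplications to 7 at each level.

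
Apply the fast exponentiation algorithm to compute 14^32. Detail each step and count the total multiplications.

Computing 14^32 by squaring (build up from 14^1; each line after the first costs one multiplication):

14^1 = 14
14^2 = (14^1)^2 = 14^2 = 196
14^4 = (14^2)^2 = 196^2 = 38416
14^8 = (14^4)^2 = 38416^2 = 1475789056
14^16 = (14^8)^2 = 1475789056^2 = 2177953337809371136
14^32 = (14^16)^2 = 2177953337809371136^2 = 4743480741674980702700443299789930496

Result: 4743480741674980702700443299789930496
Multiplications needed: 5 (5 lines after 14^1)

14^32 = 4743480741674980702700443299789930496. Using exponentiation by squaring, this requires 5 multiplications. The key idea: if the exponent is even, square the half-power; if odd, multiply by the base once.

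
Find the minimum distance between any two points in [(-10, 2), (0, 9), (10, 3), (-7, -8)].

Computing all pairwise distances among 4 points:

d((-10, 2), (0, 9)) = 12.2066
d((-10, 2), (10, 3)) = 20.025
d((-10, 2), (-7, -8)) = 10.4403 <-- minimum
d((0, 9), (10, 3)) = 11.6619
d((0, 9), (-7, -8)) = 18.3848
d((10, 3), (-7, -8)) = 20.2485

Closest pair: (-10, 2) and (-7, -8) with distance 10.4403

The closest pair is (-10, 2) and (-7, -8) with Euclidean distance 10.4403. For 4 points, brute-force pairwise comparison is shown above. For large n, the divide-and-conquer algorithm (sort by x, recurse on halves, check the dividing strip) achieves O(n log n).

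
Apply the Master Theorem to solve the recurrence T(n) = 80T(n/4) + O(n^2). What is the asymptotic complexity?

Master Theorem for T(n) = 80T(n/4) + O(n^2):

a = 80, b = 4, c = 2
log_b(a) = log_4(80) = 3.1610

Case 1: c = 2 < log_4(80) = 3.1610
T(n) = O(n^(log_4 80))

For T(n) = 80T(n/4) + O(n^2): log_4(80) = 3.1610. This is Case 1 of the Master Theorem (c < log_b(a), work dominated by leaves), giving O(n^(log_4 80)).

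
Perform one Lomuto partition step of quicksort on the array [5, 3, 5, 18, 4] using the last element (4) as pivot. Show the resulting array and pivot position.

Lomuto partition with pivot = 4:

Initial array: [5, 3, 5, 18, 4]

arr[0]=5 > 4: no swap
arr[1]=3 <= 4: swap with position 0, array becomes [3, 5, 5, 18, 4]
arr[2]=5 > 4: no swap
arr[3]=18 > 4: no swap

Place pivot at position 1: [3, 4, 5, 18, 5]
Pivot position: 1

After partitioning with pivot 4, the array becomes [3, 4, 5, 18, 5]. The pivot is placed at index 1. All elements to the left of the pivot are <= 4, and all elements to the right are > 4.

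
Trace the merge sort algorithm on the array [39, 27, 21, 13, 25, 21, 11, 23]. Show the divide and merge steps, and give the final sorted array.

Merge sort trace:

Split: [39, 27, 21, 13, 25, 21, 11, 23] -> [39, 27, 21, 13] and [25, 21, 11, 23]
  Split: [39, 27, 21, 13] -> [39, 27] and [21, 13]
    Split: [39, 27] -> [39] and [27]
    Merge: [39] + [27] -> [27, 39]
    Split: [21, 13] -> [21] and [13]
    Merge: [21] + [13] -> [13, 21]
  Merge: [27, 39] + [13, 21] -> [13, 21, 27, 39]
  Split: [25, 21, 11, 23] -> [25, 21] and [11, 23]
    Split: [25, 21] -> [25] and [21]
    Merge: [25] + [21] -> [21, 25]
    Split: [11, 23] -> [11] and [23]
    Merge: [11] + [23] -> [11, 23]
  Merge: [21, 25] + [11, 23] -> [11, 21, 23, 25]
Merge: [13, 21, 27, 39] + [11, 21, 23, 25] -> [11, 13, 21, 21, 23, 25, 27, 39]

Final sorted array: [11, 13, 21, 21, 23, 25, 27, 39]

The merge sort proceeds by recursively splitting the array and merging sorted halves.
After all merges, the sorted array is [11, 13, 21, 21, 23, 25, 27, 39].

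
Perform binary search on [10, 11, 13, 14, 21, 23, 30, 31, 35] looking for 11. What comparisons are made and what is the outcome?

Binary search for 11 in [10, 11, 13, 14, 21, 23, 30, 31, 35]:

lo=0, hi=8, mid=4, arr[mid]=21 -> 21 > 11, search left half
lo=0, hi=3, mid=1, arr[mid]=11 -> Found target at index 1!

Binary search finds 11 at index 1 after 2 comparisons. The search repeatedly halves the search space by comparing with the middle element.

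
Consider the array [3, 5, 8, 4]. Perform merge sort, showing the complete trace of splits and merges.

Merge sort trace:

Split: [3, 5, 8, 4] -> [3, 5] and [8, 4]
  Split: [3, 5] -> [3] and [5]
  Merge: [3] + [5] -> [3, 5]
  Split: [8, 4] -> [8] and [4]
  Merge: [8] + [4] -> [4, 8]
Merge: [3, 5] + [4, 8] -> [3, 4, 5, 8]

Final sorted array: [3, 4, 5, 8]

The merge sort proceeds by recursively splitting the array and merging sorted halves.
After all merges, the sorted array is [3, 4, 5, 8].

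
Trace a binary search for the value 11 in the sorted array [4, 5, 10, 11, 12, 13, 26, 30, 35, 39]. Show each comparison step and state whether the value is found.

Binary search for 11 in [4, 5, 10, 11, 12, 13, 26, 30, 35, 39]:

lo=0, hi=9, mid=4, arr[mid]=12 -> 12 > 11, search left half
lo=0, hi=3, mid=1, arr[mid]=5 -> 5 < 11, search right half
lo=2, hi=3, mid=2, arr[mid]=10 -> 10 < 11, search right half
lo=3, hi=3, mid=3, arr[mid]=11 -> Found target at index 3!

Binary search finds 11 at index 3 after 4 comparisons. The search repeatedly halves the search space by comparing with the middle element.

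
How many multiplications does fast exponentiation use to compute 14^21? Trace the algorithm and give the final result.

Computing 14^21 by squaring (build up from 14^1; each line after the first costs one multiplication):

14^1 = 14
14^2 = (14^1)^2 = 14^2 = 196
14^4 = (14^2)^2 = 196^2 = 38416
14^5 = 14 * 14^4 = 14 * 38416 = 537824
14^10 = (14^5)^2 = 537824^2 = 289254654976
14^20 = (14^10)^2 = 289254654976^2 = 83668255425284801560576
14^21 = 14 * 14^20 = 14 * 83668255425284801560576 = 1171355575953987221848064

Result: 1171355575953987221848064
Multiplications needed: 6 (6 lines after 14^1)

14^21 = 1171355575953987221848064. Using exponentiation by squaring, this requires 6 multiplications. The key idea: if the exponent is even, square the half-power; if odd, multiply by the base once.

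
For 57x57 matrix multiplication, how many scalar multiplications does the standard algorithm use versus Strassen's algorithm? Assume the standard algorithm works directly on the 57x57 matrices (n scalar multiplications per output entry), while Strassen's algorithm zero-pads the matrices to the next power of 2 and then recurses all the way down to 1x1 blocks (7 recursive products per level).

Matrix multiplication for 57x57 matrices:

Strassen's algorithm requires power-of-2 dimensions. Pad 57x57 to 64x64 (next power of 2).

Standard algorithm: 57^3 = 185193 multiplications
Strassen's algorithm: 7^(log2(64)) = 7^6 = 117649 multiplications
Savings: 185193 - 117649 = 67544 multiplications

Standard: 185193 multiplications (57^3). Strassen: 117649 multiplications (7^6, after padding to 64x64). Strassen reduces 8 recursive multiplications to 7 at each level.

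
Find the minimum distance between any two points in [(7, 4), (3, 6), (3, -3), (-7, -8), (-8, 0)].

Computing all pairwise distances among 5 points:

d((7, 4), (3, 6)) = 4.4721 <-- minimum
d((7, 4), (3, -3)) = 8.0623
d((7, 4), (-7, -8)) = 18.4391
d((7, 4), (-8, 0)) = 15.5242
d((3, 6), (3, -3)) = 9.0
d((3, 6), (-7, -8)) = 17.2047
d((3, 6), (-8, 0)) = 12.53
d((3, -3), (-7, -8)) = 11.1803
d((3, -3), (-8, 0)) = 11.4018
d((-7, -8), (-8, 0)) = 8.0623

Closest pair: (7, 4) and (3, 6) with distance 4.4721

The closest pair is (7, 4) and (3, 6) with Euclidean distance 4.4721. For 5 points, brute-force pairwise comparison is shown above. For large n, the divide-and-conquer algorithm (sort by x, recurse on halves, check the dividing strip) achieves O(n log n).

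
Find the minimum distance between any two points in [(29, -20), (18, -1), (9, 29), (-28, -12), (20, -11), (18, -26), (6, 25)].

Computing all pairwise distances among 7 points:

d((29, -20), (18, -1)) = 21.9545
d((29, -20), (9, 29)) = 52.9245
d((29, -20), (-28, -12)) = 57.5587
d((29, -20), (20, -11)) = 12.7279
d((29, -20), (18, -26)) = 12.53
d((29, -20), (6, 25)) = 50.5371
d((18, -1), (9, 29)) = 31.3209
d((18, -1), (-28, -12)) = 47.2969
d((18, -1), (20, -11)) = 10.198
d((18, -1), (18, -26)) = 25.0
d((18, -1), (6, 25)) = 28.6356
d((9, 29), (-28, -12)) = 55.2268
d((9, 29), (20, -11)) = 41.4849
d((9, 29), (18, -26)) = 55.7315
d((9, 29), (6, 25)) = 5.0 <-- minimum
d((-28, -12), (20, -11)) = 48.0104
d((-28, -12), (18, -26)) = 48.0833
d((-28, -12), (6, 25)) = 50.2494
d((20, -11), (18, -26)) = 15.1327
d((20, -11), (6, 25)) = 38.6264
d((18, -26), (6, 25)) = 52.3927

Closest pair: (9, 29) and (6, 25) with distance 5.0

The closest pair is (9, 29) and (6, 25) with Euclidean distance 5.0. For 7 points, brute-force pairwise comparison is shown above. For large n, the divide-and-conquer algorithm (sort by x, recurse on halves, check the dividing strip) achieves O(n log n).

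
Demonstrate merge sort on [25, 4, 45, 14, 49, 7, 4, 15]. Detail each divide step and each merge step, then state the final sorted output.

Merge sort trace:

Split: [25, 4, 45, 14, 49, 7, 4, 15] -> [25, 4, 45, 14] and [49, 7, 4, 15]
  Split: [25, 4, 45, 14] -> [25, 4] and [45, 14]
    Split: [25, 4] -> [25] and [4]
    Merge: [25] + [4] -> [4, 25]
    Split: [45, 14] -> [45] and [14]
    Merge: [45] + [14] -> [14, 45]
  Merge: [4, 25] + [14, 45] -> [4, 14, 25, 45]
  Split: [49, 7, 4, 15] -> [49, 7] and [4, 15]
    Split: [49, 7] -> [49] and [7]
    Merge: [49] + [7] -> [7, 49]
    Split: [4, 15] -> [4] and [15]
    Merge: [4] + [15] -> [4, 15]
  Merge: [7, 49] + [4, 15] -> [4, 7, 15, 49]
Merge: [4, 14, 25, 45] + [4, 7, 15, 49] -> [4, 4, 7, 14, 15, 25, 45, 49]

Final sorted array: [4, 4, 7, 14, 15, 25, 45, 49]

The merge sort proceeds by recursively splitting the array and merging sorted halves.
After all merges, the sorted array is [4, 4, 7, 14, 15, 25, 45, 49].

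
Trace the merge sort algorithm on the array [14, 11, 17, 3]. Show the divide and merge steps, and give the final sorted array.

Merge sort trace:

Split: [14, 11, 17, 3] -> [14, 11] and [17, 3]
  Split: [14, 11] -> [14] and [11]
  Merge: [14] + [11] -> [11, 14]
  Split: [17, 3] -> [17] and [3]
  Merge: [17] + [3] -> [3, 17]
Merge: [11, 14] + [3, 17] -> [3, 11, 14, 17]

Final sorted array: [3, 11, 14, 17]

The merge sort proceeds by recursively splitting the array and merging sorted halves.
After all merges, the sorted array is [3, 11, 14, 17].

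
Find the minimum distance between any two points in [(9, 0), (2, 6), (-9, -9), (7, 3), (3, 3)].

Computing all pairwise distances among 5 points:

d((9, 0), (2, 6)) = 9.2195
d((9, 0), (-9, -9)) = 20.1246
d((9, 0), (7, 3)) = 3.6056
d((9, 0), (3, 3)) = 6.7082
d((2, 6), (-9, -9)) = 18.6011
d((2, 6), (7, 3)) = 5.831
d((2, 6), (3, 3)) = 3.1623 <-- minimum
d((-9, -9), (7, 3)) = 20.0
d((-9, -9), (3, 3)) = 16.9706
d((7, 3), (3, 3)) = 4.0

Closest pair: (2, 6) and (3, 3) with distance 3.1623

The closest pair is (2, 6) and (3, 3) with Euclidean distance 3.1623. For 5 points, brute-force pairwise comparison is shown above. For large n, the divide-and-conquer algorithm (sort by x, recurse on halves, check the dividing strip) achieves O(n log n).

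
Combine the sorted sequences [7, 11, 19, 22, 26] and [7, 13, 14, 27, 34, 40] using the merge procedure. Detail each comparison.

Merging process:

Compare 7 vs 7: take 7 from left. Merged: [7]
Compare 11 vs 7: take 7 from right. Merged: [7, 7]
Compare 11 vs 13: take 11 from left. Merged: [7, 7, 11]
Compare 19 vs 13: take 13 from right. Merged: [7, 7, 11, 13]
Compare 19 vs 14: take 14 from right. Merged: [7, 7, 11, 13, 14]
Compare 19 vs 27: take 19 from left. Merged: [7, 7, 11, 13, 14, 19]
Compare 22 vs 27: take 22 from left. Merged: [7, 7, 11, 13, 14, 19, 22]
Compare 26 vs 27: take 26 from left. Merged: [7, 7, 11, 13, 14, 19, 22, 26]
Append remaining from right: [27, 34, 40]. Merged: [7, 7, 11, 13, 14, 19, 22, 26, 27, 34, 40]

Final merged array: [7, 7, 11, 13, 14, 19, 22, 26, 27, 34, 40]
Total comparisons: 8

The merged array is [7, 7, 11, 13, 14, 19, 22, 26, 27, 34, 40], requiring 8 comparisons. The merge step runs in O(n) time where n is the total number of elements.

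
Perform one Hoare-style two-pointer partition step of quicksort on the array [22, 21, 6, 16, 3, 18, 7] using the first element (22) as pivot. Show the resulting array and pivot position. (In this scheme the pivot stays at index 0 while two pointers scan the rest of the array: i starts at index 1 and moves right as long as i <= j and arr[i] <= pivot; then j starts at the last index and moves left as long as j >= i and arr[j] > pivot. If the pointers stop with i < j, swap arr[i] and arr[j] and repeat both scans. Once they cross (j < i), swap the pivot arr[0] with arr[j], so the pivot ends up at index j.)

Hoare-style two-pointer partition with pivot = 22:

Initial array: [22, 21, 6, 16, 3, 18, 7]

Pointers start at i = 1, j = 6.
i ends at 7, j ends at 6: the pointers have crossed (j < i), so scanning stops.

Swap pivot arr[0] with arr[6] to place pivot at position 6: [7, 21, 6, 16, 3, 18, 22]
Pivot position: 6

After partitioning with pivot 22, the array becomes [7, 21, 6, 16, 3, 18, 22]. The pivot is placed at index 6. All elements to the left of the pivot are <= 22, and all elements to the right are > 22.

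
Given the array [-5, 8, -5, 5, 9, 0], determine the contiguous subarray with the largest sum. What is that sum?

Using Kadane's algorithm on [-5, 8, -5, 5, 9, 0]:

Scanning through the array:
Position 1 (value 8): max_ending_here = 8, max_so_far = 8
Position 2 (value -5): max_ending_here = 3, max_so_far = 8
Position 3 (value 5): max_ending_here = 8, max_so_far = 8
Position 4 (value 9): max_ending_here = 17, max_so_far = 17
Position 5 (value 0): max_ending_here = 17, max_so_far = 17

Maximum subarray: [8, -5, 5, 9]
Maximum sum: 17

The maximum subarray is [8, -5, 5, 9] with sum 17. This subarray runs from index 1 to index 4.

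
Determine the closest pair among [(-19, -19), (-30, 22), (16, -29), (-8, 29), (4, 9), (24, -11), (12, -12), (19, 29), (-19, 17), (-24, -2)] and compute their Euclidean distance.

Computing all pairwise distances among 10 points:

d((-19, -19), (-30, 22)) = 42.45
d((-19, -19), (16, -29)) = 36.4005
d((-19, -19), (-8, 29)) = 49.2443
d((-19, -19), (4, 9)) = 36.2353
d((-19, -19), (24, -11)) = 43.7379
d((-19, -19), (12, -12)) = 31.7805
d((-19, -19), (19, 29)) = 61.2209
d((-19, -19), (-19, 17)) = 36.0
d((-19, -19), (-24, -2)) = 17.72
d((-30, 22), (16, -29)) = 68.6804
d((-30, 22), (-8, 29)) = 23.0868
d((-30, 22), (4, 9)) = 36.4005
d((-30, 22), (24, -11)) = 63.2851
d((-30, 22), (12, -12)) = 54.037
d((-30, 22), (19, 29)) = 49.4975
d((-30, 22), (-19, 17)) = 12.083
d((-30, 22), (-24, -2)) = 24.7386
d((16, -29), (-8, 29)) = 62.7694
d((16, -29), (4, 9)) = 39.8497
d((16, -29), (24, -11)) = 19.6977
d((16, -29), (12, -12)) = 17.4642
d((16, -29), (19, 29)) = 58.0775
d((16, -29), (-19, 17)) = 57.8014
d((16, -29), (-24, -2)) = 48.2597
d((-8, 29), (4, 9)) = 23.3238
d((-8, 29), (24, -11)) = 51.225
d((-8, 29), (12, -12)) = 45.618
d((-8, 29), (19, 29)) = 27.0
d((-8, 29), (-19, 17)) = 16.2788
d((-8, 29), (-24, -2)) = 34.8855
d((4, 9), (24, -11)) = 28.2843
d((4, 9), (12, -12)) = 22.4722
d((4, 9), (19, 29)) = 25.0
d((4, 9), (-19, 17)) = 24.3516
d((4, 9), (-24, -2)) = 30.0832
d((24, -11), (12, -12)) = 12.0416 <-- minimum
d((24, -11), (19, 29)) = 40.3113
d((24, -11), (-19, 17)) = 51.3128
d((24, -11), (-24, -2)) = 48.8365
d((12, -12), (19, 29)) = 41.5933
d((12, -12), (-19, 17)) = 42.45
d((12, -12), (-24, -2)) = 37.3631
d((19, 29), (-19, 17)) = 39.8497
d((19, 29), (-24, -2)) = 53.0094
d((-19, 17), (-24, -2)) = 19.6469

Closest pair: (24, -11) and (12, -12) with distance 12.0416

The closest pair is (24, -11) and (12, -12) with Euclidean distance 12.0416. For 10 points, brute-force pairwise comparison is shown above. For large n, the divide-and-conquer algorithm (sort by x, recurse on halves, check the dividing strip) achieves O(n log n).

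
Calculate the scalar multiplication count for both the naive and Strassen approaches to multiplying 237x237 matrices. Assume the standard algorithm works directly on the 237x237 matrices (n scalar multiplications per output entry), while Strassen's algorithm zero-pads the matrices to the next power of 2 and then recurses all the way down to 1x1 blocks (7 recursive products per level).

Matrix multiplication for 237x237 matrices:

Strassen's algorithm requires power-of-2 dimensions. Pad 237x237 to 256x256 (next power of 2).

Standard algorithm: 237^3 = 13312053 multiplications
Strassen's algorithm: 7^(log2(256)) = 7^8 = 5764801 multiplications
Savings: 13312053 - 5764801 = 7547252 multiplications

Standard: 13312053 multiplications (237^3). Strassen: 5764801 multiplications (7^8, after padding to 256x256). Strassen reduces 8 recursive multiplications to 7 at each level.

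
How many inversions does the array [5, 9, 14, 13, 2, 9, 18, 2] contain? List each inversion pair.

Finding inversions in [5, 9, 14, 13, 2, 9, 18, 2]:

(0, 4): arr[0]=5 > arr[4]=2
(0, 7): arr[0]=5 > arr[7]=2
(1, 4): arr[1]=9 > arr[4]=2
(1, 7): arr[1]=9 > arr[7]=2
(2, 3): arr[2]=14 > arr[3]=13
(2, 4): arr[2]=14 > arr[4]=2
(2, 5): arr[2]=14 > arr[5]=9
(2, 7): arr[2]=14 > arr[7]=2
(3, 4): arr[3]=13 > arr[4]=2
(3, 5): arr[3]=13 > arr[5]=9
(3, 7): arr[3]=13 > arr[7]=2
(5, 7): arr[5]=9 > arr[7]=2
(6, 7): arr[6]=18 > arr[7]=2

Total inversions: 13

The array has 13 inversion(s): (0,4), (0,7), (1,4), (1,7), (2,3), (2,4), (2,5), (2,7), (3,4), (3,5), (3,7), (5,7), (6,7). Each pair (i,j) satisfies i < j and arr[i] > arr[j].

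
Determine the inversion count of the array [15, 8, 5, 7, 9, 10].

Finding inversions in [15, 8, 5, 7, 9, 10]:

(0, 1): arr[0]=15 > arr[1]=8
(0, 2): arr[0]=15 > arr[2]=5
(0, 3): arr[0]=15 > arr[3]=7
(0, 4): arr[0]=15 > arr[4]=9
(0, 5): arr[0]=15 > arr[5]=10
(1, 2): arr[1]=8 > arr[2]=5
(1, 3): arr[1]=8 > arr[3]=7

Total inversions: 7

The array has 7 inversion(s): (0,1), (0,2), (0,3), (0,4), (0,5), (1,2), (1,3). Each pair (i,j) satisfies i < j and arr[i] > arr[j].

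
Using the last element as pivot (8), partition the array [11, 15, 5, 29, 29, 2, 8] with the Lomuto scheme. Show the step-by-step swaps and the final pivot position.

Lomuto partition with pivot = 8:

Initial array: [11, 15, 5, 29, 29, 2, 8]

arr[0]=11 > 8: no swap
arr[1]=15 > 8: no swap
arr[2]=5 <= 8: swap with position 0, array becomes [5, 15, 11, 29, 29, 2, 8]
arr[3]=29 > 8: no swap
arr[4]=29 > 8: no swap
arr[5]=2 <= 8: swap with position 1, array becomes [5, 2, 11, 29, 29, 15, 8]

Place pivot at position 2: [5, 2, 8, 29, 29, 15, 11]
Pivot position: 2

After partitioning with pivot 8, the array becomes [5, 2, 8, 29, 29, 15, 11]. The pivot is placed at index 2. All elements to the left of the pivot are <= 8, and all elements to the right are > 8.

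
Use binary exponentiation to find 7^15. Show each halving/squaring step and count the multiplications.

Computing 7^15 by squaring (build up from 7^1; each line after the first costs one multiplication):

7^1 = 7
7^2 = (7^1)^2 = 7^2 = 49
7^3 = 7 * 7^2 = 7 * 49 = 343
7^6 = (7^3)^2 = 343^2 = 117649
7^7 = 7 * 7^6 = 7 * 117649 = 823543
7^14 = (7^7)^2 = 823543^2 = 678223072849
7^15 = 7 * 7^14 = 7 * 678223072849 = 4747561509943

Result: 4747561509943
Multiplications needed: 6 (6 lines after 7^1)

7^15 = 4747561509943. Using exponentiation by squaring, this requires 6 multiplications. The key idea: if the exponent is even, square the half-power; if odd, multiply by the base once.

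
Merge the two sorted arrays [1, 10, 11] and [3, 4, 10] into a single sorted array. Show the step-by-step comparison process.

Merging process:

Compare 1 vs 3: take 1 from left. Merged: [1]
Compare 10 vs 3: take 3 from right. Merged: [1, 3]
Compare 10 vs 4: take 4 from right. Merged: [1, 3, 4]
Compare 10 vs 10: take 10 from left. Merged: [1, 3, 4, 10]
Compare 11 vs 10: take 10 from right. Merged: [1, 3, 4, 10, 10]
Append remaining from left: [11]. Merged: [1, 3, 4, 10, 10, 11]

Final merged array: [1, 3, 4, 10, 10, 11]
Total comparisons: 5

The merged array is [1, 3, 4, 10, 10, 11], requiring 5 comparisons. The merge step runs in O(n) time where n is the total number of elements.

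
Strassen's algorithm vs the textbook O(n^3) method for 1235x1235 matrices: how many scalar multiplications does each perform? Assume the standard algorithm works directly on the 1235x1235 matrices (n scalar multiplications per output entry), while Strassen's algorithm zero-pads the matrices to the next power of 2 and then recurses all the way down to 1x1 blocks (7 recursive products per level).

Matrix multiplication for 1235x1235 matrices:

Strassen's algorithm requires power-of-2 dimensions. Pad 1235x1235 to 2048x2048 (next power of 2).

Standard algorithm: 1235^3 = 1883652875 multiplications
Strassen's algorithm: 7^(log2(2048)) = 7^11 = 1977326743 multiplications
Difference: 1883652875 - 1977326743 = -93673868 (Strassen uses MORE here due to padding overhead — for small or just-over-power-of-2 n, padding can outweigh the per-level savings)

Standard: 1883652875 multiplications (1235^3). Strassen: 1977326743 multiplications (7^11, after padding to 2048x2048). Strassen reduces 8 recursive multiplications to 7 at each level.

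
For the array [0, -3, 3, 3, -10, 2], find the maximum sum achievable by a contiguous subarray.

Using Kadane's algorithm on [0, -3, 3, 3, -10, 2]:

Scanning through the array:
Position 1 (value -3): max_ending_here = -3, max_so_far = 0
Position 2 (value 3): max_ending_here = 3, max_so_far = 3
Position 3 (value 3): max_ending_here = 6, max_so_far = 6
Position 4 (value -10): max_ending_here = -4, max_so_far = 6
Position 5 (value 2): max_ending_here = 2, max_so_far = 6

Maximum subarray: [3, 3]
Maximum sum: 6

The maximum subarray is [3, 3] with sum 6. This subarray runs from index 2 to index 3.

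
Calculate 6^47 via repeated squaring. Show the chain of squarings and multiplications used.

Computing 6^47 by squaring (build up from 6^1; each line after the first costs one multiplication):

6^1 = 6
6^2 = (6^1)^2 = 6^2 = 36
6^4 = (6^2)^2 = 36^2 = 1296
6^5 = 6 * 6^4 = 6 * 1296 = 7776
6^10 = (6^5)^2 = 7776^2 = 60466176
6^11 = 6 * 6^10 = 6 * 60466176 = 362797056
6^22 = (6^11)^2 = 362797056^2 = 131621703842267136
6^23 = 6 * 6^22 = 6 * 131621703842267136 = 789730223053602816
6^46 = (6^23)^2 = 789730223053602816^2 = 623673825204293256669089197883129856
6^47 = 6 * 6^46 = 6 * 623673825204293256669089197883129856 = 3742042951225759540014535187298779136

Result: 3742042951225759540014535187298779136
Multiplications needed: 9 (9 lines after 6^1)

6^47 = 3742042951225759540014535187298779136. Using exponentiation by squaring, this requires 9 multiplications. The key idea: if the exponent is even, square the half-power; if odd, multiply by the base once.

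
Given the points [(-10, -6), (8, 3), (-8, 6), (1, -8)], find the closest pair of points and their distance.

Computing all pairwise distances among 4 points:

d((-10, -6), (8, 3)) = 20.1246
d((-10, -6), (-8, 6)) = 12.1655
d((-10, -6), (1, -8)) = 11.1803 <-- minimum
d((8, 3), (-8, 6)) = 16.2788
d((8, 3), (1, -8)) = 13.0384
d((-8, 6), (1, -8)) = 16.6433

Closest pair: (-10, -6) and (1, -8) with distance 11.1803

The closest pair is (-10, -6) and (1, -8) with Euclidean distance 11.1803. For 4 points, brute-force pairwise comparison is shown above. For large n, the divide-and-conquer algorithm (sort by x, recurse on halves, check the dividing strip) achieves O(n log n).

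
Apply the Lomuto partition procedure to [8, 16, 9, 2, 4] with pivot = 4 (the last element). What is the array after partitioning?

Lomuto partition with pivot = 4:

Initial array: [8, 16, 9, 2, 4]

arr[0]=8 > 4: no swap
arr[1]=16 > 4: no swap
arr[2]=9 > 4: no swap
arr[3]=2 <= 4: swap with position 0, array becomes [2, 16, 9, 8, 4]

Place pivot at position 1: [2, 4, 9, 8, 16]
Pivot position: 1

After partitioning with pivot 4, the array becomes [2, 4, 9, 8, 16]. The pivot is placed at index 1. All elements to the left of the pivot are <= 4, and all elements to the right are > 4.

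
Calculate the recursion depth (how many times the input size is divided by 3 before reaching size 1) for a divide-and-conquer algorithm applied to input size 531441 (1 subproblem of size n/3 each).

For divide and conquer with division factor 3:

Problem sizes at each level:
Level 0: 531441
Level 1: 177147
Level 2: 59049
Level 3: 19683
Level 4: 6561
Level 5: 2187
Level 6: 729
Level 7: 243
Level 8: 81
Level 9: 27
Level 10: 9
Level 11: 3
Level 12: 1

The root is level 0 and the size-1 base case is level 12 (the tree spans levels 0 through 12, i.e. 13 levels counting the root), so the depth is the number of divisions: log_3(531441) = 12

The recursion tree depth is log_3(531441) = 12. At each level, the problem size is divided by 3, so it takes 12 divisions to reduce to a base case of size 1. The algorithm makes 1 recursive call at each level.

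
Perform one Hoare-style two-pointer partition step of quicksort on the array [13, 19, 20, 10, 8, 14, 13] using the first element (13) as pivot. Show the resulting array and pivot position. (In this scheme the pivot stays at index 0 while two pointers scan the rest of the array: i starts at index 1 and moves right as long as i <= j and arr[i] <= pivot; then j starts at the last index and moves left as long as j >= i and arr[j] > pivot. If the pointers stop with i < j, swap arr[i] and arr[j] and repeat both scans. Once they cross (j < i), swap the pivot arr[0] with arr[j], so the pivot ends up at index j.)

Hoare-style two-pointer partition with pivot = 13:

Initial array: [13, 19, 20, 10, 8, 14, 13]

Pointers start at i = 1, j = 6.
i stops at index 1 (arr[1]=19 > 13), j stops at index 6 (arr[6]=13 <= 13): swap arr[1] and arr[6], array becomes [13, 13, 20, 10, 8, 14, 19]
i stops at index 2 (arr[2]=20 > 13), j stops at index 4 (arr[4]=8 <= 13): swap arr[2] and arr[4], array becomes [13, 13, 8, 10, 20, 14, 19]
i ends at 4, j ends at 3: the pointers have crossed (j < i), so scanning stops.

Swap pivot arr[0] with arr[3] to place pivot at position 3: [10, 13, 8, 13, 20, 14, 19]
Pivot position: 3

After partitioning with pivot 13, the array becomes [10, 13, 8, 13, 20, 14, 19]. The pivot is placed at index 3. All elements to the left of the pivot are <= 13, and all elements to the right are > 13.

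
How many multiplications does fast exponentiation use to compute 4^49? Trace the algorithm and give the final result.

Computing 4^49 by squaring (build up from 4^1; each line after the first costs one multiplication):

4^1 = 4
4^2 = (4^1)^2 = 4^2 = 16
4^3 = 4 * 4^2 = 4 * 16 = 64
4^6 = (4^3)^2 = 64^2 = 4096
4^12 = (4^6)^2 = 4096^2 = 16777216
4^24 = (4^12)^2 = 16777216^2 = 281474976710656
4^48 = (4^24)^2 = 281474976710656^2 = 79228162514264337593543950336
4^49 = 4 * 4^48 = 4 * 79228162514264337593543950336 = 316912650057057350374175801344

Result: 316912650057057350374175801344
Multiplications needed: 7 (7 lines after 4^1)

4^49 = 316912650057057350374175801344. Using exponentiation by squaring, this requires 7 multiplications. The key idea: if the exponent is even, square the half-power; if odd, multiply by the base once.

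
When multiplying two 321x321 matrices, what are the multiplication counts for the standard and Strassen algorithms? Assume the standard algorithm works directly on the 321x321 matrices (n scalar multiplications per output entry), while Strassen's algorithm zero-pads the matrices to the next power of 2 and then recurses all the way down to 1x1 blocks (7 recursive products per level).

Matrix multiplication for 321x321 matrices:

Strassen's algorithm requires power-of-2 dimensions. Pad 321x321 to 512x512 (next power of 2).

Standard algorithm: 321^3 = 33076161 multiplications
Strassen's algorithm: 7^(log2(512)) = 7^9 = 40353607 multiplications
Difference: 33076161 - 40353607 = -7277446 (Strassen uses MORE here due to padding overhead — for small or just-over-power-of-2 n, padding can outweigh the per-level savings)

Standard: 33076161 multiplications (321^3). Strassen: 40353607 multiplications (7^9, after padding to 512x512). Strassen reduces 8 recursive multiplications to 7 at each level.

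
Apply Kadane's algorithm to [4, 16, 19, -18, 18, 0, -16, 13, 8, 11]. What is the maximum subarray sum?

Using Kadane's algorithm on [4, 16, 19, -18, 18, 0, -16, 13, 8, 11]:

Scanning through the array:
Position 1 (value 16): max_ending_here = 20, max_so_far = 20
Position 2 (value 19): max_ending_here = 39, max_so_far = 39
Position 3 (value -18): max_ending_here = 21, max_so_far = 39
Position 4 (value 18): max_ending_here = 39, max_so_far = 39
Position 5 (value 0): max_ending_here = 39, max_so_far = 39
Position 6 (value -16): max_ending_here = 23, max_so_far = 39
Position 7 (value 13): max_ending_here = 36, max_so_far = 39
Position 8 (value 8): max_ending_here = 44, max_so_far = 44
Position 9 (value 11): max_ending_here = 55, max_so_far = 55

Maximum subarray: [4, 16, 19, -18, 18, 0, -16, 13, 8, 11]
Maximum sum: 55

The maximum subarray is [4, 16, 19, -18, 18, 0, -16, 13, 8, 11] with sum 55. This subarray runs from index 0 to index 9.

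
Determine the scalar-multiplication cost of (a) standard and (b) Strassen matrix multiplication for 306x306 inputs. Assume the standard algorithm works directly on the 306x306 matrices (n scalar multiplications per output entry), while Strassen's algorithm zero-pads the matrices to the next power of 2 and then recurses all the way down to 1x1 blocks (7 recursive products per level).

Matrix multiplication for 306x306 matrices:

Strassen's algorithm requires power-of-2 dimensions. Pad 306x306 to 512x512 (next power of 2).

Standard algorithm: 306^3 = 28652616 multiplications
Strassen's algorithm: 7^(log2(512)) = 7^9 = 40353607 multiplications
Difference: 28652616 - 40353607 = -11700991 (Strassen uses MORE here due to padding overhead — for small or just-over-power-of-2 n, padding can outweigh the per-level savings)

Standard: 28652616 multiplications (306^3). Strassen: 40353607 multiplications (7^9, after padding to 512x512). Strassen reduces 8 recursive multiplications to 7 at each level.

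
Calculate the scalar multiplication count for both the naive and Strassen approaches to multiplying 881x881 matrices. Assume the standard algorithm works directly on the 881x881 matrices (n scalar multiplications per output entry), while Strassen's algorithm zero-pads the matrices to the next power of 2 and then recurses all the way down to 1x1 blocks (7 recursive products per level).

Matrix multiplication for 881x881 matrices:

Strassen's algorithm requires power-of-2 dimensions. Pad 881x881 to 1024x1024 (next power of 2).

Standard algorithm: 881^3 = 683797841 multiplications
Strassen's algorithm: 7^(log2(1024)) = 7^10 = 282475249 multiplications
Savings: 683797841 - 282475249 = 401322592 multiplications

Standard: 683797841 multiplications (881^3). Strassen: 282475249 multiplications (7^10, after padding to 1024x1024). Strassen reduces 8 recursive multiplications to 7 at each level.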